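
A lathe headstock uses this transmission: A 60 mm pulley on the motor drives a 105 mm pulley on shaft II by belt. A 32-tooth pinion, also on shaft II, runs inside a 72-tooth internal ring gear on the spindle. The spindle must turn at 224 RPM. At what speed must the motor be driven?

Overall ratio R = 1.75 × 2.25 = 3.9375.
Required input speed = output speed × R = 224 × 3.9375 = 882 RPM.

882 RPM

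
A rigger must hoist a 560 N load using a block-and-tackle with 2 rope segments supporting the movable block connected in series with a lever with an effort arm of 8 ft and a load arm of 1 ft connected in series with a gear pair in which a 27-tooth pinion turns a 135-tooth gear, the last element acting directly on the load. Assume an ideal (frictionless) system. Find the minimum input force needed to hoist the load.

Block-and-tackle MA = number of supporting rope parts = 2.
Lever MA = effort arm / load arm = 8/1 = 8.
Gear pair MA = 135/27 = 5.
Combined ideal MA = 2 × 8 × 5 = 80.
Effort = load / MA = 560 / 80 = 7 N.

7 N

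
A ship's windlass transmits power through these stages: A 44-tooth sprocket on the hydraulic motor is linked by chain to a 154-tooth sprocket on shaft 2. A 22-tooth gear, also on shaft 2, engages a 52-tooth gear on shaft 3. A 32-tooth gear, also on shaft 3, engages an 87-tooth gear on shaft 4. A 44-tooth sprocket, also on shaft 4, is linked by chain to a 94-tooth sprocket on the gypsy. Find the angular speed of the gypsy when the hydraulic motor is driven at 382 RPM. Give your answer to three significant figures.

7.95 RPM

chain 154/44 = 3.5 → 382/3.5 = 109.14 RPM
gear mesh 52/22 = 2.3636 → 109.14/2.3636 = 46.176 RPM
gear mesh 87/32 = 2.7188 → 46.176/2.7188 = 16.984 RPM
chain 94/44 = 2.1364 → 16.984/2.1364 = 7.9501 RPM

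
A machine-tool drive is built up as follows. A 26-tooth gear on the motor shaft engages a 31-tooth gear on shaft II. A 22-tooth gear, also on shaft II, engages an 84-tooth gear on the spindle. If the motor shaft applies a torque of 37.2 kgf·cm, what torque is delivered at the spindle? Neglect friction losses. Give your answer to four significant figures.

Gear mesh: ratio = 31/26 = 1.1923; torque at shaft II = 37.2 × 1.1923 = 44.354 kgf·cm.
Gear mesh: ratio = 84/22 = 3.8182; torque at the spindle = 44.354 × 3.8182 = 169.35 kgf·cm.

169.4 kgf·cm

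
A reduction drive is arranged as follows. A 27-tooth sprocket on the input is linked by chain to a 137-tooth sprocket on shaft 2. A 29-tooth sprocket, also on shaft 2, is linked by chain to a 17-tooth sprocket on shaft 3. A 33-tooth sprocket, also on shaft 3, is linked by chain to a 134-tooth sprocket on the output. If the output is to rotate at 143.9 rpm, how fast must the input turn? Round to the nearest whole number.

1738 rpm

Overall ratio R = 5.0741 × 0.58621 × 4.0606 = 12.078.
Required input speed = output speed × R = 143.9 × 12.078 = 1738 rpm.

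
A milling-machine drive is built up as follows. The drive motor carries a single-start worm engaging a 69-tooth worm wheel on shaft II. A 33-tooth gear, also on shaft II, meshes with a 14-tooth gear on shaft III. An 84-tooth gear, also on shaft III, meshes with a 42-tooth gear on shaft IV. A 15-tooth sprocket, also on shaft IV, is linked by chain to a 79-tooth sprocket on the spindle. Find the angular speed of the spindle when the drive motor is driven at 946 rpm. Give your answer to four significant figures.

the drive motor → shaft II (worm, 69/1): 946 ÷ 69 = 13.71 rpm
shaft II → shaft III (gear mesh, 14/33): 13.71 ÷ 0.42424 = 32.317 rpm
shaft III → shaft IV (gear mesh, 42/84): 32.317 ÷ 0.5 = 64.634 rpm
shaft IV → the spindle (chain, 79/15): 64.634 ÷ 5.2667 = 12.272 rpm

12.27 rpm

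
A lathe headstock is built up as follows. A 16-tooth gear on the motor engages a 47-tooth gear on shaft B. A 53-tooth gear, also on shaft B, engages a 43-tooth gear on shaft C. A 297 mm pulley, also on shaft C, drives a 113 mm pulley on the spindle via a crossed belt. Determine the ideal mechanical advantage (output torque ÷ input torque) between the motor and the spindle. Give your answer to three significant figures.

Each stage contributes driven/driver: gear mesh 47/16 = 2.9375, gear mesh 43/53 = 0.81132, belt 113/297 = 0.38047.
Overall: 2.9375 × 0.81132 × 0.38047 = 0.90676.

0.907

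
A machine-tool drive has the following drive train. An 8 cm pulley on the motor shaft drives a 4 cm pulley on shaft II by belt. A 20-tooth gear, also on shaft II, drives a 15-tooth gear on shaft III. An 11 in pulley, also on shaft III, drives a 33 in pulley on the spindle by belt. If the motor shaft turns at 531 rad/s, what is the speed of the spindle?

the motor shaft → shaft II (belt, 4/8): 531 ÷ 0.5 = 1062 rad/s
shaft II → shaft III (gear mesh, 15/20): 1062 ÷ 0.75 = 1416 rad/s
shaft III → the spindle (belt, 33/11): 1416 ÷ 3 = 472 rad/s

472 rad/s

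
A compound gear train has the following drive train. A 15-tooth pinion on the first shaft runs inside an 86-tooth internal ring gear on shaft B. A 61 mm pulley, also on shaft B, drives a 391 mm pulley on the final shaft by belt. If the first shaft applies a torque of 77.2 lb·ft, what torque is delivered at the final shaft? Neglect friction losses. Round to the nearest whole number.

2837 lb·ft

After the internal gear (86/15): 77.2 × 5.7333 = 442.61 lb·ft
After the belt (391/61): 442.61 × 6.4098 = 2837.1 lb·ft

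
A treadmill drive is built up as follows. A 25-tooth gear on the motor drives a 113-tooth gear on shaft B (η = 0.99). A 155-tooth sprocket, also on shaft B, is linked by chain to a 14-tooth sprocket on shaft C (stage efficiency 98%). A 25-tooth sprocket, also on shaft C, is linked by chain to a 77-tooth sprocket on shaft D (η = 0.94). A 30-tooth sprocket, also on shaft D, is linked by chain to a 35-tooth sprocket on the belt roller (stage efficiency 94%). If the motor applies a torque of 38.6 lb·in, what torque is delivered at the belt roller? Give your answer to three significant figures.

48.5 lb·in

gear mesh 113/25 = 4.52 → τ = 38.6·4.52·0.99 = 172.73 lb·in
chain 14/155 = 0.090323 → τ = 172.73·0.090323·0.98 = 15.289 lb·in
chain 77/25 = 3.08 → τ = 15.289·3.08·0.94 = 44.265 lb·in
chain 35/30 = 1.1667 → τ = 44.265·1.1667·0.94 = 48.544 lb·in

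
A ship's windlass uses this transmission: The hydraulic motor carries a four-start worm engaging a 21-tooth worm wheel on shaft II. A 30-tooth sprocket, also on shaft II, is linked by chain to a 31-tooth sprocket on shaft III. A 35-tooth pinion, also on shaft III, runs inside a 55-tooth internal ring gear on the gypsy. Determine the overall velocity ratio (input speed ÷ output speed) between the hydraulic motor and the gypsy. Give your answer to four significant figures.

8.525

Each stage contributes driven/driver: worm 21/4 = 5.25, chain 31/30 = 1.0333, internal gear 55/35 = 1.5714.
Overall: 5.25 × 1.0333 × 1.5714 = 8.525.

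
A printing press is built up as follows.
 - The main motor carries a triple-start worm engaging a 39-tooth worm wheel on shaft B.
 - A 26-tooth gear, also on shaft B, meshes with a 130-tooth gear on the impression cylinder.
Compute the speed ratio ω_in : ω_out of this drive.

Each stage contributes driven/driver: worm 39/3 = 13, gear mesh 130/26 = 5.
Overall: 13 × 5 = 65.

65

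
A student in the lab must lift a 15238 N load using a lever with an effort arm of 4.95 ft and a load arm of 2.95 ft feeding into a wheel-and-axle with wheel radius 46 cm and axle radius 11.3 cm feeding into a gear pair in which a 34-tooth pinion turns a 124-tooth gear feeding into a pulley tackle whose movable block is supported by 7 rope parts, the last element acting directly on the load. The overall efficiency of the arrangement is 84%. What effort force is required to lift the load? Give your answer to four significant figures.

Lever MA = effort arm / load arm = 4.95/2.95 = 1.678.
Wheel-and-axle MA = R/r = 46/11.3 = 4.0708.
Gear pair MA = 124/34 = 3.6471.
Block-and-tackle MA = number of supporting rope parts = 7.
Combined ideal MA = 1.678 × 4.0708 × 3.6471 × 7 = 174.38.
Actual MA = 174.38 × 0.84 = 146.48.
Effort = load / actual MA = 15238 / 146.48 = 104.03 N.

104.0 N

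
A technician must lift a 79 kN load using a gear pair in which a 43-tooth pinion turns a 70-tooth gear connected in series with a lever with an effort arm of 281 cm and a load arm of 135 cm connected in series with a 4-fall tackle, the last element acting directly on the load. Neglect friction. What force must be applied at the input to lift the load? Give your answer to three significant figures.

Gear pair MA = 70/43 = 1.6279.
Lever MA = effort arm / load arm = 281/135 = 2.0815.
Block-and-tackle MA = number of supporting rope parts = 4.
Combined ideal MA = 1.6279 × 2.0815 × 4 = 13.554.
Effort = load / MA = 79 / 13.554 = 5.8286 kN.

5.83 kN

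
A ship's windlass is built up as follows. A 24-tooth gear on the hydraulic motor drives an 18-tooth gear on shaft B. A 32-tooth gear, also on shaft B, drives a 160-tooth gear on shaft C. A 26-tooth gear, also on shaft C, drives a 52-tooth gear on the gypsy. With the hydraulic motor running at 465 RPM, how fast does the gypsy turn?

gear mesh 18/24 = 0.75 → 465/0.75 = 620 RPM
gear mesh 160/32 = 5 → 620/5 = 124 RPM
gear mesh 52/26 = 2 → 124/2 = 62 RPM

62 RPM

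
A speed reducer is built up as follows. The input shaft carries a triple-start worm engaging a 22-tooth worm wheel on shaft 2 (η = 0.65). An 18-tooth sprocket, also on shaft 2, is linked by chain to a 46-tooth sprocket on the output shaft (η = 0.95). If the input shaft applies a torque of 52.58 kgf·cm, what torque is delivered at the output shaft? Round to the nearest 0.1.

608.5 kgf·cm

worm 22/3 = 7.3333 → τ = 52.58·7.3333·0.65 = 250.63 kgf·cm
chain 46/18 = 2.5556 → τ = 250.63·2.5556·0.95 = 608.48 kgf·cm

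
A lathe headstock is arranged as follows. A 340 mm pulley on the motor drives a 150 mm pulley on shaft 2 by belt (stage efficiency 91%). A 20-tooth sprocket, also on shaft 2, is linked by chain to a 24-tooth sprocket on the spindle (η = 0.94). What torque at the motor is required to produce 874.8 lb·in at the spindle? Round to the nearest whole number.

1932 lb·in

Overall ratio R = 0.44118 × 1.2 = 0.52941; overall efficiency η = 0.91 × 0.94 = 0.8554.
Input torque = output torque / (R × η) = 874.8 / (0.52941 × 0.8554) = 1931.7 lb·in.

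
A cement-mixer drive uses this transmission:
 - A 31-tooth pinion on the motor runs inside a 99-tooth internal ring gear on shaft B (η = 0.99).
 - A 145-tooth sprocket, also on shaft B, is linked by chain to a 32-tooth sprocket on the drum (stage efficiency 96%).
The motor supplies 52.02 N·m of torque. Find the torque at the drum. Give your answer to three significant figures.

34.8 N·m

internal gear 99/31 = 3.1935 → τ = 52.02·3.1935·0.99 = 164.47 N·m
chain 32/145 = 0.22069 → τ = 164.47·0.22069·0.96 = 34.844 N·m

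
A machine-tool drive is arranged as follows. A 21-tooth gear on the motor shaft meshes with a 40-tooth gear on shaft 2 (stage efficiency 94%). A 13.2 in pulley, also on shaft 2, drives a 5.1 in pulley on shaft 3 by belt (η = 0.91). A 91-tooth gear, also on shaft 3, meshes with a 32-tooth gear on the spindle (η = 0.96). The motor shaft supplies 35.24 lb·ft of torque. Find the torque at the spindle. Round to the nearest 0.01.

7.49 lb·ft

gear mesh 40/21 = 1.9048 → τ = 35.24·1.9048·0.94 = 63.096 lb·ft
belt 5.1/13.2 = 0.38636 → τ = 63.096·0.38636·0.91 = 22.184 lb·ft
gear mesh 32/91 = 0.35165 → τ = 22.184·0.35165·0.96 = 7.489 lb·ft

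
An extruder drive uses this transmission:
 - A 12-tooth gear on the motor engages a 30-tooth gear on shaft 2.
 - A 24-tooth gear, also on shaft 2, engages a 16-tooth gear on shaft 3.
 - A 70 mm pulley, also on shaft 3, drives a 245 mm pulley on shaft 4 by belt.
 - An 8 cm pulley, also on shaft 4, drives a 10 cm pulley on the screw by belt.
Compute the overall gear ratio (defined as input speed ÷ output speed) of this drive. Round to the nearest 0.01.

7.29

Each stage contributes driven/driver: gear mesh 30/12 = 2.5, gear mesh 16/24 = 0.66667, belt 245/70 = 3.5, belt 10/8 = 1.25.
Overall: 2.5 × 0.66667 × 3.5 × 1.25 = 7.2917.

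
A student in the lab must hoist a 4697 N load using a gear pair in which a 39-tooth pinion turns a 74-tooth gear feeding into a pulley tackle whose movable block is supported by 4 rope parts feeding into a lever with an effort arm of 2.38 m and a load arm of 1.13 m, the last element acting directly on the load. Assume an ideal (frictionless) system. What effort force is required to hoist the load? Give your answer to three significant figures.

294 N

Gear pair MA = 74/39 = 1.8974.
Block-and-tackle MA = number of supporting rope parts = 4.
Lever MA = effort arm / load arm = 2.38/1.13 = 2.1062.
Combined ideal MA = 1.8974 × 4 × 2.1062 = 15.985.
Effort = load / MA = 4697 / 15.985 = 293.83 N.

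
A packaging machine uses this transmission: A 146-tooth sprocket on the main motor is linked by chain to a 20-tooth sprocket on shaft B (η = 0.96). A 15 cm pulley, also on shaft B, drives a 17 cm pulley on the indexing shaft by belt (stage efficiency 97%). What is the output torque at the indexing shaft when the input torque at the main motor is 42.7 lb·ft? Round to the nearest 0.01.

6.17 lb·ft

Chain: ratio = 20/146 = 0.13699; torque at shaft B = 42.7 × 0.13699 × 0.96 = 5.6153 lb·ft.
Belt: ratio = 17/15 = 1.1333; torque at the indexing shaft = 5.6153 × 1.1333 × 0.97 = 6.1731 lb·ft.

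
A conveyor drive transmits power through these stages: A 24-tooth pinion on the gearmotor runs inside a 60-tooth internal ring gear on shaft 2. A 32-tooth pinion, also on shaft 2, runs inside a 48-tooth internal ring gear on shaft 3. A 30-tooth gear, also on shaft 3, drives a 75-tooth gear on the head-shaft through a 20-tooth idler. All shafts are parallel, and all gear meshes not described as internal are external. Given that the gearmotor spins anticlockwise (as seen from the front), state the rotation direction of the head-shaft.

anticlockwise

the gearmotor → shaft 2: internal mesh, same direction → CCW.
shaft 2 → shaft 3: internal mesh, same direction → CCW.
shaft 3 → the head-shaft: driver → idler → driven is 2 external meshes, 2 reversals → CCW.
2 reversals in total — an even number — so the head-shaft turns the same way as the gearmotor.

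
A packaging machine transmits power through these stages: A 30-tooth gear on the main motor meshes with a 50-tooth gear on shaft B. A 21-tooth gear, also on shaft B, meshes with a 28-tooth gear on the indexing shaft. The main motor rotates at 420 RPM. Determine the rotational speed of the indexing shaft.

189 RPM

the main motor → shaft B (gear mesh, 50/30): 420 ÷ 1.6667 = 252 RPM
shaft B → the indexing shaft (gear mesh, 28/21): 252 ÷ 1.3333 = 189 RPM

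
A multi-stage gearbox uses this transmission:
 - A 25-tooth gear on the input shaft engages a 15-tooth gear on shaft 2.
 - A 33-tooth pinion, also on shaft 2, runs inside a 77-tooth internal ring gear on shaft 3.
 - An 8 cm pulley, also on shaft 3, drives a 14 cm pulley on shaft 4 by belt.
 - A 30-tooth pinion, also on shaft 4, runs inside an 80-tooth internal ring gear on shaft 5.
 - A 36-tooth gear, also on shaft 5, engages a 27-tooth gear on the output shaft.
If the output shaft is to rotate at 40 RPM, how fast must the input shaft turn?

196 RPM

Overall ratio R = 0.6 × 2.3333 × 1.75 × 2.6667 × 0.75 = 4.9.
Required input speed = output speed × R = 40 × 4.9 = 196 RPM.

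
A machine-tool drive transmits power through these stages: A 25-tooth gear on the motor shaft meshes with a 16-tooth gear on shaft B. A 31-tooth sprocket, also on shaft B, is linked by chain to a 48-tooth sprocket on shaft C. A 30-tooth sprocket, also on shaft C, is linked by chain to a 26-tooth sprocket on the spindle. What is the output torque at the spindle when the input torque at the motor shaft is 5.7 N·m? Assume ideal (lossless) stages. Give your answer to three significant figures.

gear mesh 16/25 = 0.64 → τ = 5.7·0.64 = 3.648 N·m
chain 48/31 = 1.5484 → τ = 3.648·1.5484 = 5.6485 N·m
chain 26/30 = 0.86667 → τ = 5.6485·0.86667 = 4.8954 N·m

4.90 N·m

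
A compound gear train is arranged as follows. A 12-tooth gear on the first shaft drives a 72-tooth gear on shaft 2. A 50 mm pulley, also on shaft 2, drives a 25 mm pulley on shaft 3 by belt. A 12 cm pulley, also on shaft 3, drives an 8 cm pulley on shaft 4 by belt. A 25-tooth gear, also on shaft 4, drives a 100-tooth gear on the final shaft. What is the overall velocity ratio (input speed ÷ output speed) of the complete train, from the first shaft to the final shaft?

Each stage contributes driven/driver: gear mesh 72/12 = 6, belt 25/50 = 0.5, belt 8/12 = 0.66667, gear mesh 100/25 = 4.
Overall: 6 × 0.5 × 0.66667 × 4 = 8.

8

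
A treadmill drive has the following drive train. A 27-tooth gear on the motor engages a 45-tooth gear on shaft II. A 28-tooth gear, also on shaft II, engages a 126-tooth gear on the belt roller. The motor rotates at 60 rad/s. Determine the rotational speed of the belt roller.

the motor → shaft II (gear mesh, 45/27): 60 ÷ 1.6667 = 36 rad/s
shaft II → the belt roller (gear mesh, 126/28): 36 ÷ 4.5 = 8 rad/s

8 rad/s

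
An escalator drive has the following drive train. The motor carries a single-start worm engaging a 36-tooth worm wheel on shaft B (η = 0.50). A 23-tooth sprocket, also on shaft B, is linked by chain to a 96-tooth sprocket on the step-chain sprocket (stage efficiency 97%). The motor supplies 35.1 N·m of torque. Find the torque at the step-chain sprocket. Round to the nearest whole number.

2558 N·m

After the worm (36/1): 35.1 × 36 × 0.50 = 631.8 N·m
After the chain (96/23): 631.8 × 4.1739 × 0.97 = 2558 N·m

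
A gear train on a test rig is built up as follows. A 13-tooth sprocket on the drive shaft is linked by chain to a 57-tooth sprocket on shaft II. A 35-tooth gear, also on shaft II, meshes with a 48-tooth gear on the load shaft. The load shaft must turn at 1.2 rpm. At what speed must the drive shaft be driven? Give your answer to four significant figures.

Overall ratio R = 4.3846 × 1.3714 = 6.0132.
Required input speed = output speed × R = 1.2 × 6.0132 = 7.2158 rpm.

7.216 rpm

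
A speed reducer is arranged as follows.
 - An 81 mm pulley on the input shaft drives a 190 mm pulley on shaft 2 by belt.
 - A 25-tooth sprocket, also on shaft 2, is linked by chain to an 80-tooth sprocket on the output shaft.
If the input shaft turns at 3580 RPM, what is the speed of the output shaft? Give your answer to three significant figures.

477 RPM

Belt: ratio = 190/81 = 2.3457, so shaft 2 turns at 3580 / 2.3457 = 1526.2 RPM.
Chain: ratio = 80/25 = 3.2, so the output shaft turns at 1526.2 / 3.2 = 476.94 RPM.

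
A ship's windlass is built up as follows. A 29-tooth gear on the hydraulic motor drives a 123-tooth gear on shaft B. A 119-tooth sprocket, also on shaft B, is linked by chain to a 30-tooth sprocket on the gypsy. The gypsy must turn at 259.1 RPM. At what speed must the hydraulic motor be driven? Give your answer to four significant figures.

277.0 RPM

Overall ratio R = 4.2414 × 0.2521 = 1.0693.
Required input speed = output speed × R = 259.1 × 1.0693 = 277.04 RPM.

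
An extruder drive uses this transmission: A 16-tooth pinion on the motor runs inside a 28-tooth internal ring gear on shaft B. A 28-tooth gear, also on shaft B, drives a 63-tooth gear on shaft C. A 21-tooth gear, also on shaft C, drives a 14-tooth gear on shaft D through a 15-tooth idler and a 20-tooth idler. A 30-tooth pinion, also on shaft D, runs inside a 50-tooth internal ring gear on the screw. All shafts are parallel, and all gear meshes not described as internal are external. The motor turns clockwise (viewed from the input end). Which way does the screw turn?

the motor → shaft B: internal mesh, same direction → CW.
shaft B → shaft C: external mesh, 1 reversal → CCW.
shaft C → shaft D: driver → idler → idler → driven is 3 external meshes, 3 reversals → CW.
shaft D → the screw: internal mesh, same direction → CW.
4 reversals in total — an even number — so the screw turns the same way as the motor.

clockwise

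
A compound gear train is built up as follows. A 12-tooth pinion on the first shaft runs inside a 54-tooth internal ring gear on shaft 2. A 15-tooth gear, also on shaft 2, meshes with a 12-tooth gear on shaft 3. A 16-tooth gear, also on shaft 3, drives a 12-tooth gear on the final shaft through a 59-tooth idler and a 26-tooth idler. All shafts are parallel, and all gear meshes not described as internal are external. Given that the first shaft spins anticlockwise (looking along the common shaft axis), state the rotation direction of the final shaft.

the first shaft → shaft 2: internal mesh, same direction → CCW.
shaft 2 → shaft 3: external mesh, 1 reversal → CW.
shaft 3 → the final shaft: driver → idler → idler → driven is 3 external meshes, 3 reversals → CCW.
4 reversals in total — an even number — so the final shaft turns the same way as the first shaft.

anticlockwise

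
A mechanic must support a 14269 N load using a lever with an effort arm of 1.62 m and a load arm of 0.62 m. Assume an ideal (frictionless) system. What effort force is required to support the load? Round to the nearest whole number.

Lever MA = effort arm / load arm = 1.62/0.62 = 2.6129.
Effort = load / MA = 14269 / 2.6129 = 5461 N.

5461 N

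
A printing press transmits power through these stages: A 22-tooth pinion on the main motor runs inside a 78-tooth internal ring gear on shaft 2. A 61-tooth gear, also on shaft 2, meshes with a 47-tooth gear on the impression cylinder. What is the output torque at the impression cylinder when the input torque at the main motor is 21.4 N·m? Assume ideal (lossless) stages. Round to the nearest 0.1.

58.5 N·m

internal gear 78/22 = 3.5455 → τ = 21.4·3.5455 = 75.873 N·m
gear mesh 47/61 = 0.77049 → τ = 75.873·0.77049 = 58.459 N·m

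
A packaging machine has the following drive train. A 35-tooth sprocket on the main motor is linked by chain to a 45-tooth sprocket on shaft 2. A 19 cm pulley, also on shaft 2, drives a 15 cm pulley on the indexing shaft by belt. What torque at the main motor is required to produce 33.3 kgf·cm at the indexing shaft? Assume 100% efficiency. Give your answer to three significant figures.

32.8 kgf·cm

Overall ratio R = 1.2857 × 0.78947 = 1.015.
Input torque = output torque / R = 33.3 / 1.015 = 32.807 kgf·cm.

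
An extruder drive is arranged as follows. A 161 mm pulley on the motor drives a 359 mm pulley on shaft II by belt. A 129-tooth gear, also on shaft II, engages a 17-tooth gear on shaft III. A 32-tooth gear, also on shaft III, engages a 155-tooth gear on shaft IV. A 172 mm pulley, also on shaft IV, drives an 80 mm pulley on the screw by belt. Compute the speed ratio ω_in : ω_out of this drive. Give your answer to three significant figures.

0.662

Each stage contributes driven/driver: belt 359/161 = 2.2298, gear mesh 17/129 = 0.13178, gear mesh 155/32 = 4.8438, belt 80/172 = 0.46512.
Overall: 2.2298 × 0.13178 × 4.8438 × 0.46512 = 0.66202.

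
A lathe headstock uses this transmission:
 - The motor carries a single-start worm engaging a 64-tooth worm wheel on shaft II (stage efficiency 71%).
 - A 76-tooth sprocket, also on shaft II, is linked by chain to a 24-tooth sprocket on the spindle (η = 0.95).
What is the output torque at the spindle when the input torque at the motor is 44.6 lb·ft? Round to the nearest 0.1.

worm 64/1 = 64 → τ = 44.6·64·0.71 = 2026.6 lb·ft
chain 24/76 = 0.31579 → τ = 2026.6·0.31579·0.95 = 607.99 lb·ft

608.0 lb·ft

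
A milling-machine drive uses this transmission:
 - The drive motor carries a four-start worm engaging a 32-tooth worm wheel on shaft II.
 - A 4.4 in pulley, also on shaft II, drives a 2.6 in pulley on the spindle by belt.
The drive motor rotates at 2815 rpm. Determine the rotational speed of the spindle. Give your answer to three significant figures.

Worm: ratio = 32/4 = 8, so shaft II turns at 2815 / 8 = 351.88 rpm.
Belt: ratio = 2.6/4.4 = 0.59091, so the spindle turns at 351.88 / 0.59091 = 595.48 rpm.

595 rpm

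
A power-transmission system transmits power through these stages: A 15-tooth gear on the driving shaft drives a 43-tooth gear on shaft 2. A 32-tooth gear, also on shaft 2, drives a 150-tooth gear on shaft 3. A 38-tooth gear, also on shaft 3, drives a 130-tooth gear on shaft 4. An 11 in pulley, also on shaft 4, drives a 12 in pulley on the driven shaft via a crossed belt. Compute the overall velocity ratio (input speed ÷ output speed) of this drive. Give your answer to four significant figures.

Each stage contributes driven/driver: gear mesh 43/15 = 2.8667, gear mesh 150/32 = 4.6875, gear mesh 130/38 = 3.4211, belt 12/11 = 1.0909.
Overall: 2.8667 × 4.6875 × 3.4211 × 1.0909 = 50.15.

50.15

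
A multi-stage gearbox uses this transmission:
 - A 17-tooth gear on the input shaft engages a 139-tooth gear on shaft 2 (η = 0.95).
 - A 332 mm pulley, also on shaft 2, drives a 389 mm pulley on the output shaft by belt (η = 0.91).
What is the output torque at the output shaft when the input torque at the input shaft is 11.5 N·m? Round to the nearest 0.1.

After the gear mesh (139/17): 11.5 × 8.1765 × 0.95 = 89.328 N·m
After the belt (389/332): 89.328 × 1.1717 × 0.91 = 95.245 N·m

95.2 N·m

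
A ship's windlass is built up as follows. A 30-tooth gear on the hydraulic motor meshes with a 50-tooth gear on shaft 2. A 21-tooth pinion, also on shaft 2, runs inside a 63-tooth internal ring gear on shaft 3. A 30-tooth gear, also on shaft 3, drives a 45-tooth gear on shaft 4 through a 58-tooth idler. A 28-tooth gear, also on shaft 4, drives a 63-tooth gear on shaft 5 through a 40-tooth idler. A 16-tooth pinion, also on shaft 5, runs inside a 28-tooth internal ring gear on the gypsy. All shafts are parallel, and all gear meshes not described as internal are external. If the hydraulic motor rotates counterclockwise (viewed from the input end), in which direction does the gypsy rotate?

clockwise

the hydraulic motor → shaft 2: external mesh, 1 reversal → CW.
shaft 2 → shaft 3: internal mesh, same direction → CW.
shaft 3 → shaft 4: driver → idler → driven is 2 external meshes, 2 reversals → CW.
shaft 4 → shaft 5: driver → idler → driven is 2 external meshes, 2 reversals → CW.
shaft 5 → the gypsy: internal mesh, same direction → CW.
5 reversals in total — an odd number — so the gypsy turns opposite to the hydraulic motor.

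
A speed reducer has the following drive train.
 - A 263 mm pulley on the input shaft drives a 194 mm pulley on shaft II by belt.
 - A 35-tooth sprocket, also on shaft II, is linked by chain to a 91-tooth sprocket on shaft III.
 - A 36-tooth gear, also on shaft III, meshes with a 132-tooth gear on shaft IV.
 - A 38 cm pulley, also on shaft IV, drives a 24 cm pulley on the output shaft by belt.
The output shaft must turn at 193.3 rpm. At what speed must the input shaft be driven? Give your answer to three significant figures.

Overall ratio R = 0.73764 × 2.6 × 3.6667 × 0.63158 = 4.4414.
Required input speed = output speed × R = 193.3 × 4.4414 = 858.52 rpm.

859 rpm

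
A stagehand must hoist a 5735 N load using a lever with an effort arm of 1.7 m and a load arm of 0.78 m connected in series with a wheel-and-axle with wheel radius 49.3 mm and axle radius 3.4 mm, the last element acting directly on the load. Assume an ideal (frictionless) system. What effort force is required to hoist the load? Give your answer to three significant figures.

Lever MA = effort arm / load arm = 1.7/0.78 = 2.1795.
Wheel-and-axle MA = R/r = 49.3/3.4 = 14.5.
Combined ideal MA = 2.1795 × 14.5 = 31.603.
Effort = load / MA = 5735 / 31.603 = 181.47 N.

181 N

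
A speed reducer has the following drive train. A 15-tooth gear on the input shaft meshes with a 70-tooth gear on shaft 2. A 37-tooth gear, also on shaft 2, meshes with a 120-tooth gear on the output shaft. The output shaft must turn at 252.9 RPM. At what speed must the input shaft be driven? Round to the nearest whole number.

Overall ratio R = 4.6667 × 3.2432 = 15.135.
Required input speed = output speed × R = 252.9 × 15.135 = 3827.7 RPM.

3828 RPM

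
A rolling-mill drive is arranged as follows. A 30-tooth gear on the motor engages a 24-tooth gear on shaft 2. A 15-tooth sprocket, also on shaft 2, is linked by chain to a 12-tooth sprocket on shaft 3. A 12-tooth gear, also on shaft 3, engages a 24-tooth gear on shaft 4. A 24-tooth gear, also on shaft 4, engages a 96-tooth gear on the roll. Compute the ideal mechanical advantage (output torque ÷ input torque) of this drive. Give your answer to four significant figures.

5.120

Each stage contributes driven/driver: gear mesh 24/30 = 0.8, chain 12/15 = 0.8, gear mesh 24/12 = 2, gear mesh 96/24 = 4.
Overall: 0.8 × 0.8 × 2 × 4 = 5.12.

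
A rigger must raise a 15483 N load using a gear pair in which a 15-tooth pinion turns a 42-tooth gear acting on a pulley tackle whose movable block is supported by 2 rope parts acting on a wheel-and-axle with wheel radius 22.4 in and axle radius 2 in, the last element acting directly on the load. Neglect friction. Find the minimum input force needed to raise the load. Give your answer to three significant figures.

247 N

Gear pair MA = 42/15 = 2.8.
Block-and-tackle MA = number of supporting rope parts = 2.
Wheel-and-axle MA = R/r = 22.4/2 = 11.2.
Combined ideal MA = 2.8 × 2 × 11.2 = 62.72.
Effort = load / MA = 15483 / 62.72 = 246.86 N.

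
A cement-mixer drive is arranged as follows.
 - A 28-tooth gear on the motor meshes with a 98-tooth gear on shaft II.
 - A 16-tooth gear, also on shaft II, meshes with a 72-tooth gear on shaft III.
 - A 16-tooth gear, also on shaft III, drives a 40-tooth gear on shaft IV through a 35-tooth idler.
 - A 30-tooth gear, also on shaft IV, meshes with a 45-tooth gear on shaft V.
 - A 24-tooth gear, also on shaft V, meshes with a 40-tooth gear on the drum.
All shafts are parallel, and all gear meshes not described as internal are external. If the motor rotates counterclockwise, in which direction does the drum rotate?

counterclockwise

the motor → shaft II: external mesh, 1 reversal → CW.
shaft II → shaft III: external mesh, 1 reversal → CCW.
shaft III → shaft IV: driver → idler → driven is 2 external meshes, 2 reversals → CCW.
shaft IV → shaft V: external mesh, 1 reversal → CW.
shaft V → the drum: external mesh, 1 reversal → CCW.
6 reversals in total — an even number — so the drum turns the same way as the motor.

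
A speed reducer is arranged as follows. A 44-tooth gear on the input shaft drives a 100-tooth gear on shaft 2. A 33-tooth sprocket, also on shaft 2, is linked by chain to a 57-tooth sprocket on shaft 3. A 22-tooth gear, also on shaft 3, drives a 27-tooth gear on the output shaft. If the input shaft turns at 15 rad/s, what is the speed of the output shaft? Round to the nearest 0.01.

the input shaft → shaft 2 (gear mesh, 100/44): 15 ÷ 2.2727 = 6.6 rad/s
shaft 2 → shaft 3 (chain, 57/33): 6.6 ÷ 1.7273 = 3.8211 rad/s
shaft 3 → the output shaft (gear mesh, 27/22): 3.8211 ÷ 1.2273 = 3.1135 rad/s

3.11 rad/s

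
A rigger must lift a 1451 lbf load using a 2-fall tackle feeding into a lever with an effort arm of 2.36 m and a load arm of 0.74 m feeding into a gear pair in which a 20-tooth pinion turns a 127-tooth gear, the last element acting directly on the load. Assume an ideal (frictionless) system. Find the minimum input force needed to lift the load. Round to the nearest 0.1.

Block-and-tackle MA = number of supporting rope parts = 2.
Lever MA = effort arm / load arm = 2.36/0.74 = 3.1892.
Gear pair MA = 127/20 = 6.35.
Combined ideal MA = 2 × 3.1892 × 6.35 = 40.503.
Effort = load / MA = 1451 / 40.503 = 35.825 lbf.

35.8 lbf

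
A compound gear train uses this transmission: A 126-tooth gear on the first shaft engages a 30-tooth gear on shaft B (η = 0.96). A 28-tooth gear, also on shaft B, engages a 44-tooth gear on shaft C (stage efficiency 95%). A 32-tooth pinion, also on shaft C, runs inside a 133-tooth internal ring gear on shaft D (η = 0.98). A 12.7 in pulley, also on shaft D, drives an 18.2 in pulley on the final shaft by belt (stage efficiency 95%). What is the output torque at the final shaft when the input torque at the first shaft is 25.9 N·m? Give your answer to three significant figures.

Gear mesh: ratio = 30/126 = 0.2381; torque at shaft B = 25.9 × 0.2381 × 0.96 = 5.92 N·m.
Gear mesh: ratio = 44/28 = 1.5714; torque at shaft C = 5.92 × 1.5714 × 0.95 = 8.8377 N·m.
Internal gear: ratio = 133/32 = 4.1562; torque at shaft D = 8.8377 × 4.1562 × 0.98 = 35.997 N·m.
Belt: ratio = 18.2/12.7 = 1.4331; torque at the final shaft = 35.997 × 1.4331 × 0.95 = 49.007 N·m.

49.0 N·m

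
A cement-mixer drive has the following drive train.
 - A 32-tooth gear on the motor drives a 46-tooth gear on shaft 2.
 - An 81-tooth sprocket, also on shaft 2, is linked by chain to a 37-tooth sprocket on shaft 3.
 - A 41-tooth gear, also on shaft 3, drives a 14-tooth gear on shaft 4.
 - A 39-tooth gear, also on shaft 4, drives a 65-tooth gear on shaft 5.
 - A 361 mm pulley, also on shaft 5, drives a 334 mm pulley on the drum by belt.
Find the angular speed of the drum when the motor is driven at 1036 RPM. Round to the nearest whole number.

gear mesh 46/32 = 1.4375 → 1036/1.4375 = 720.7 RPM
chain 37/81 = 0.45679 → 720.7/0.45679 = 1577.7 RPM
gear mesh 14/41 = 0.34146 → 1577.7/0.34146 = 4620.5 RPM
gear mesh 65/39 = 1.6667 → 4620.5/1.6667 = 2772.3 RPM
belt 334/361 = 0.92521 → 2772.3/0.92521 = 2996.4 RPM

2996 RPM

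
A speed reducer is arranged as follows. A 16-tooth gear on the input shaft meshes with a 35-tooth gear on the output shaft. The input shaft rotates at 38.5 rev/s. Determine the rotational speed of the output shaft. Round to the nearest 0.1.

17.6 rev/s

the input shaft → the output shaft (gear mesh, 35/16): 38.5 ÷ 2.1875 = 17.6 rev/s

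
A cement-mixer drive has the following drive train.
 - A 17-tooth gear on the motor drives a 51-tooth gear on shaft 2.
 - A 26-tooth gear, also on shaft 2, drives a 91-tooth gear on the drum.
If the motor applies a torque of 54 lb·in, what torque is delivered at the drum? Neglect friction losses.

Gear mesh: ratio = 51/17 = 3; torque at shaft 2 = 54 × 3 = 162 lb·in.
Gear mesh: ratio = 91/26 = 3.5; torque at the drum = 162 × 3.5 = 567 lb·in.

567 lb·in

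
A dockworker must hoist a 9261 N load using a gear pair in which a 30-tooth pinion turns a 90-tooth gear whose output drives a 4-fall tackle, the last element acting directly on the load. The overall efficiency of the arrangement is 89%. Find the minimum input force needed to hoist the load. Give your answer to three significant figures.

Gear pair MA = 90/30 = 3.
Block-and-tackle MA = number of supporting rope parts = 4.
Combined ideal MA = 3 × 4 = 12.
Actual MA = 12 × 0.89 = 10.68.
Effort = load / actual MA = 9261 / 10.68 = 867.13 N.

867 N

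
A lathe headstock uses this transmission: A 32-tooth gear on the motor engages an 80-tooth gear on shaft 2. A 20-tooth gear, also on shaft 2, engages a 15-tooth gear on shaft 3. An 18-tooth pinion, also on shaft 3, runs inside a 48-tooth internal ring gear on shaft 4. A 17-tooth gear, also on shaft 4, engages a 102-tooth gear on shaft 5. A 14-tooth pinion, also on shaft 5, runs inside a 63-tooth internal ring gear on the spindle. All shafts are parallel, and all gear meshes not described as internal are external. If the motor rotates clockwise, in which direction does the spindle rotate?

the motor → shaft 2: external mesh, 1 reversal → CCW.
shaft 2 → shaft 3: external mesh, 1 reversal → CW.
shaft 3 → shaft 4: internal mesh, same direction → CW.
shaft 4 → shaft 5: external mesh, 1 reversal → CCW.
shaft 5 → the spindle: internal mesh, same direction → CCW.
3 reversals in total — an odd number — so the spindle turns opposite to the motor.

counterclockwise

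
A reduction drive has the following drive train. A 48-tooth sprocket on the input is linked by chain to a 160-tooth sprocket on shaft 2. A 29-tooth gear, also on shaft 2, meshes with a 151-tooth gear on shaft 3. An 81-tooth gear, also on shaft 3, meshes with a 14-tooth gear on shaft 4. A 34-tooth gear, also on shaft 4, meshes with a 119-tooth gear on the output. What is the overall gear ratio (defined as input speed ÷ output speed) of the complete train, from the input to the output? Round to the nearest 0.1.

10.5

Each stage contributes driven/driver: chain 160/48 = 3.3333, gear mesh 151/29 = 5.2069, gear mesh 14/81 = 0.17284, gear mesh 119/34 = 3.5.
Overall: 3.3333 × 5.2069 × 0.17284 × 3.5 = 10.5.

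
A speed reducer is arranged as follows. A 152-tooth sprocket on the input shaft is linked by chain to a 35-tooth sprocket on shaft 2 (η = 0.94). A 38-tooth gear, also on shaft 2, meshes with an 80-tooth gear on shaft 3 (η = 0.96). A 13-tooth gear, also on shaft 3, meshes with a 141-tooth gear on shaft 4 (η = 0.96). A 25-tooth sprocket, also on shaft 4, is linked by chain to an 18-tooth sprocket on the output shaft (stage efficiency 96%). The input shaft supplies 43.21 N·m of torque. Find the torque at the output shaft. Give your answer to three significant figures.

136 N·m

chain 35/152 = 0.23026 → τ = 43.21·0.23026·0.94 = 9.3527 N·m
gear mesh 80/38 = 2.1053 → τ = 9.3527·2.1053·0.96 = 18.902 N·m
gear mesh 141/13 = 10.846 → τ = 18.902·10.846·0.96 = 196.82 N·m
chain 18/25 = 0.72 → τ = 196.82·0.72·0.96 = 136.04 N·m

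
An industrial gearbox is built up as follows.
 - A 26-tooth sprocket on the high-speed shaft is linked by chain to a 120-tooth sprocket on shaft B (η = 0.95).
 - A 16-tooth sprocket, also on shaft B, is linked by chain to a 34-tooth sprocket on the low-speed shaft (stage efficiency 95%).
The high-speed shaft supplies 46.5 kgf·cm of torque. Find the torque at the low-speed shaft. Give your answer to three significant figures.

412 kgf·cm

Chain: ratio = 120/26 = 4.6154; torque at shaft B = 46.5 × 4.6154 × 0.95 = 203.88 kgf·cm.
Chain: ratio = 34/16 = 2.125; torque at the low-speed shaft = 203.88 × 2.125 × 0.95 = 411.59 kgf·cm.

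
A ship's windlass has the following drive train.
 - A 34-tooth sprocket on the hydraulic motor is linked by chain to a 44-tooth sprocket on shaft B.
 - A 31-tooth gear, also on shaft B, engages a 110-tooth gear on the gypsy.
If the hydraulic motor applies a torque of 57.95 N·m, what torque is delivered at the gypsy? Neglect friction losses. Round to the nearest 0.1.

After the chain (44/34): 57.95 × 1.2941 = 74.994 N·m
After the gear mesh (110/31): 74.994 × 3.5484 = 266.11 N·m

266.1 N·m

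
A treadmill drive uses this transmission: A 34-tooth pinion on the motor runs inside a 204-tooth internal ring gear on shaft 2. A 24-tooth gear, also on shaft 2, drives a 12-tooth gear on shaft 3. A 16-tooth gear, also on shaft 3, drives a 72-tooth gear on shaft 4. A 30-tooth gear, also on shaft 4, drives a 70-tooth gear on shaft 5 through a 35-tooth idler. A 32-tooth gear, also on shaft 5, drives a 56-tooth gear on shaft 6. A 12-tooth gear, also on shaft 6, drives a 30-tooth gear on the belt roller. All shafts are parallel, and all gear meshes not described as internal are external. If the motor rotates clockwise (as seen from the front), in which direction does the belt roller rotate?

the motor → shaft 2: internal mesh, same direction → CW.
shaft 2 → shaft 3: external mesh, 1 reversal → CCW.
shaft 3 → shaft 4: external mesh, 1 reversal → CW.
shaft 4 → shaft 5: driver → idler → driven is 2 external meshes, 2 reversals → CW.
shaft 5 → shaft 6: external mesh, 1 reversal → CCW.
shaft 6 → the belt roller: external mesh, 1 reversal → CW.
6 reversals in total — an even number — so the belt roller turns the same way as the motor.

clockwise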